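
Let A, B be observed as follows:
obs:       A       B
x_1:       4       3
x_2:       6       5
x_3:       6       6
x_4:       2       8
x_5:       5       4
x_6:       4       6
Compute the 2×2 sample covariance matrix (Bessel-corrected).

Step 1 — column means:
  mean(A) = (4 + 6 + 6 + 2 + 5 + 4) / 6 = 27/6 = 4.5
  mean(B) = (3 + 5 + 6 + 8 + 4 + 6) / 6 = 32/6 = 5.3333

Step 2 — sample covariance S[i,j] = (1/(n-1)) · Σ_k (x_{k,i} - mean_i) · (x_{k,j} - mean_j), with n-1 = 5.
  S[A,A] = ((-0.5)·(-0.5) + (1.5)·(1.5) + (1.5)·(1.5) + (-2.5)·(-2.5) + (0.5)·(0.5) + (-0.5)·(-0.5)) / 5 = 11.5/5 = 2.3
  S[A,B] = ((-0.5)·(-2.3333) + (1.5)·(-0.3333) + (1.5)·(0.6667) + (-2.5)·(2.6667) + (0.5)·(-1.3333) + (-0.5)·(0.6667)) / 5 = -6/5 = -1.2
  S[B,B] = ((-2.3333)·(-2.3333) + (-0.3333)·(-0.3333) + (0.6667)·(0.6667) + (2.6667)·(2.6667) + (-1.3333)·(-1.3333) + (0.6667)·(0.6667)) / 5 = 15.3333/5 = 3.0667

S is symmetric (S[j,i] = S[i,j]). Assembling:

S = [[2.3, -1.2],
 [-1.2, 3.0667]]


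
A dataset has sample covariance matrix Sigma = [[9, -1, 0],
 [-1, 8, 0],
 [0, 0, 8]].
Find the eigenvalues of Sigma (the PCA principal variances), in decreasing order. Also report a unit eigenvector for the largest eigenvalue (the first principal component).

Step 1 — characteristic polynomial p(λ) = det(λI - Sigma) = λ³ - tr·λ² + c_1·λ - det, where tr = trace, c_1 = sum of the principal 2×2 minors, det = det(Sigma):
  tr = 9 + 8 + 8 = 25,
  c_1 = (9·8 - (-1)²) + (9·8 - (0)²) + (8·8 - (0)²) = 71 + 72 + 64 = 207,
  det = 9·(8·8 - (0)²) - (-1)·((-1)·8 - (0)·(0)) + (0)·((-1)·(0) - 8·(0)) = 9·(64) - (-1)·(-8) + (0)·(0) = 568.
  So p(λ) = λ³ - 25λ² + 207λ - 568.
Step 2 — look for an integer root (rational root theorem: any rational root is an integer divisor of 568). Testing λ = 8:
  p(8) = 512 - 1600 + 1656 - 568 = 0  ✓
  Dividing out (λ - 8): p(λ) = (λ - 8)(λ² - 17λ + 71).
Step 3 — remaining eigenvalues from the quadratic λ² - 17λ + 71 = 0:
  Δ = 17² - 4·71 = 289 - 284 = 5,  λ = (17 ± √5)/2 = (17 ± 2.2361)/2 ≈ 9.618 or 7.382.
  Sorted: λ_1 = 9.618,  λ_2 = 8,  λ_3 = 7.382  (check: sum = 25 = tr ✓).

Step 4 — unit eigenvector for λ_1 ≈ 9.618: v spans the null space of (Sigma - λ_1 I), whose rows are
  r_1 = (-0.618, -1, 0),  r_2 = (-1, -1.618, 0),  r_3 = (0, 0, -1.618).
  v is orthogonal to every row, so take v ∝ r_1 × r_3 = ((-1)·(-1.618) - (0)·(0), (0)·(0) - (-0.618)·(-1.618), (-0.618)·(0) - (-1)·(0)) ≈ (1.618, -1, 0).
  Let u = (1.618, -1, 0).
  ||u|| = √((1.618)² + (-1)² + (0)²) = √(3.618) ≈ 1.9021,  v_1 = u/||u|| ≈ (0.8507, -0.5257, 0) (||v_1|| = 1).

λ_1 = 9.618,  λ_2 = 8,  λ_3 = 7.382;  v_1 ≈ (0.8507, -0.5257, 0)


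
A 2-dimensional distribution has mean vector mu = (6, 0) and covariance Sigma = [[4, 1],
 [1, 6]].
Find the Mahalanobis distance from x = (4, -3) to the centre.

Step 1 — centre the observation: (x - mu) = (-2, -3).

Step 2 — invert Sigma. det(Sigma) = 4·6 - (1)² = 23.
  Sigma^{-1} = (1/det) · [[d, -b], [-b, a]] = [[0.2609, -0.0435],
 [-0.0435, 0.1739]].

Step 3 — form the quadratic (x - mu)^T · Sigma^{-1} · (x - mu):
  Sigma^{-1} · (x - mu) = (-0.3913, -0.4348).
  (x - mu)^T · [Sigma^{-1} · (x - mu)] = (-2)·(-0.3913) + (-3)·(-0.4348) = 2.087.

Step 4 — take square root: d = √(2.087) ≈ 1.4446.

d(x, mu) = √(2.087) ≈ 1.4446


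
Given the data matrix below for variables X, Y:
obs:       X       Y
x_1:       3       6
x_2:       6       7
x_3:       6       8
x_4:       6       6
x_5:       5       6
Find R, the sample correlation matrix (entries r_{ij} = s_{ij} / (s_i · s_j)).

Step 1 — column means:
  mean(X) = (3 + 6 + 6 + 6 + 5) / 5 = 26/5 = 5.2
  mean(Y) = (6 + 7 + 8 + 6 + 6) / 5 = 33/5 = 6.6

Step 2 — sample variances and covariances s[i,j] = (1/(n-1)) · Σ_k (x_{k,i} - mean_i) · (x_{k,j} - mean_j), with n-1 = 4:
  s[X,X] = ((-2.2)·(-2.2) + (0.8)·(0.8) + (0.8)·(0.8) + (0.8)·(0.8) + (-0.2)·(-0.2)) / 4 = 6.8/4 = 1.7
  s[X,Y] = ((-2.2)·(-0.6) + (0.8)·(0.4) + (0.8)·(1.4) + (0.8)·(-0.6) + (-0.2)·(-0.6)) / 4 = 2.4/4 = 0.6
  s[Y,Y] = ((-0.6)·(-0.6) + (0.4)·(0.4) + (1.4)·(1.4) + (-0.6)·(-0.6) + (-0.6)·(-0.6)) / 4 = 3.2/4 = 0.8
  Sample standard deviations s_i = √(s[i,i]):
  s(X) = √(1.7) = 1.3038
  s(Y) = √(0.8) = 0.8944

Step 3 — r_{ij} = s_{ij} / (s_i · s_j):
  r[X,X] = 1 (diagonal).
  r[X,Y] = 0.6 / (1.3038 · 0.8944) = 0.6 / 1.1662 = 0.5145
  r[Y,Y] = 1 (diagonal).

R is symmetric with unit diagonal. Assembling:

R = [[1, 0.5145],
 [0.5145, 1]]


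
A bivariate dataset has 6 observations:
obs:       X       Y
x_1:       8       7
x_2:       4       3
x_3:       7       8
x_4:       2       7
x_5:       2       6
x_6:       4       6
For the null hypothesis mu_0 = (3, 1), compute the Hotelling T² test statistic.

Step 1 — sample mean vector:
  mean(X) = (8 + 4 + 7 + 2 + 2 + 4) / 6 = 27/6 = 4.5
  mean(Y) = (7 + 3 + 8 + 7 + 6 + 6) / 6 = 37/6 = 6.1667
  x̄ = (4.5, 6.1667),  deviation x̄ - mu_0 = (4.5, 6.1667) - (3, 1) = (1.5, 5.1667).

Step 2 — sample covariance matrix, S[i,j] = (1/(n-1)) · Σ_k (x_{k,i} - mean_i) · (x_{k,j} - mean_j), divisor n-1 = 5:
  S[X,X] = ((3.5)·(3.5) + (-0.5)·(-0.5) + (2.5)·(2.5) + (-2.5)·(-2.5) + (-2.5)·(-2.5) + (-0.5)·(-0.5)) / 5 = 31.5/5 = 6.3
  S[X,Y] = ((3.5)·(0.8333) + (-0.5)·(-3.1667) + (2.5)·(1.8333) + (-2.5)·(0.8333) + (-2.5)·(-0.1667) + (-0.5)·(-0.1667)) / 5 = 7.5/5 = 1.5
  S[Y,Y] = ((0.8333)·(0.8333) + (-3.1667)·(-3.1667) + (1.8333)·(1.8333) + (0.8333)·(0.8333) + (-0.1667)·(-0.1667) + (-0.1667)·(-0.1667)) / 5 = 14.8333/5 = 2.9667
  S = [[6.3, 1.5],
 [1.5, 2.9667]].

Step 3 — invert S. det(S) = 6.3·2.9667 - (1.5)² = 16.44.
  S^{-1} = (1/det) · [[d, -b], [-b, a]] = [[0.1805, -0.0912],
 [-0.0912, 0.3832]].

Step 4 — quadratic form (x̄ - mu_0)^T · S^{-1} · (x̄ - mu_0):
  S^{-1} · (x̄ - mu_0) = (-0.2007, 1.8431),
  (x̄ - mu_0)^T · [...] = (1.5)·(-0.2007) + (5.1667)·(1.8431) = 9.2214.

Step 5 — scale by n: T² = 6 · 9.2214 = 55.3285.

T² ≈ 55.3285


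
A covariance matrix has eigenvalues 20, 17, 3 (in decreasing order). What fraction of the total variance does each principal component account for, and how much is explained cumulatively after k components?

Step 1 — total variance = trace(Sigma) = Σ λ_i = 20 + 17 + 3 = 40.

Step 2 — fraction explained by component i = λ_i / Σ λ:
  PC1: 20/40 = 0.5
  PC2: 17/40 = 0.425
  PC3: 3/40 = 0.075

Step 3 — cumulative fraction after k components = (λ_1 + ... + λ_k) / Σ λ:
  k = 1: 20/40 = 0.5
  k = 2: (20 + 17)/40 = 37/40 = 0.925
  k = 3: (20 + 17 + 3)/40 = 40/40 = 1

Summary (fraction, with percent):

explained: PC1 0.5 (50%), PC2 0.425 (42.5%), PC3 0.075 (7.5%);  cumulative: 0.5, 0.925, 1


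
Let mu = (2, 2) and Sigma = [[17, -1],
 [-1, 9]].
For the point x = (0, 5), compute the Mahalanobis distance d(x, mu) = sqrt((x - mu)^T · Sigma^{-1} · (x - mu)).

Step 1 — centre the observation: (x - mu) = (-2, 3).

Step 2 — invert Sigma. det(Sigma) = 17·9 - (-1)² = 152.
  Sigma^{-1} = (1/det) · [[d, -b], [-b, a]] = [[0.0592, 0.0066],
 [0.0066, 0.1118]].

Step 3 — form the quadratic (x - mu)^T · Sigma^{-1} · (x - mu):
  Sigma^{-1} · (x - mu) = (-0.0987, 0.3224).
  (x - mu)^T · [Sigma^{-1} · (x - mu)] = (-2)·(-0.0987) + (3)·(0.3224) = 1.1645.

Step 4 — take square root: d = √(1.1645) ≈ 1.0791.

d(x, mu) = √(1.1645) ≈ 1.0791


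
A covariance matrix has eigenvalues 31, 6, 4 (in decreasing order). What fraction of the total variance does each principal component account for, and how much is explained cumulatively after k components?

Step 1 — total variance = trace(Sigma) = Σ λ_i = 31 + 6 + 4 = 41.

Step 2 — fraction explained by component i = λ_i / Σ λ:
  PC1: 31/41 = 0.7561
  PC2: 6/41 = 0.1463
  PC3: 4/41 = 0.0976

Step 3 — cumulative fraction after k components = (λ_1 + ... + λ_k) / Σ λ:
  k = 1: 31/41 = 0.7561
  k = 2: (31 + 6)/41 = 37/41 = 0.9024
  k = 3: (31 + 6 + 4)/41 = 41/41 = 1

Summary (fraction, with percent):

explained: PC1 0.7561 (75.61%), PC2 0.1463 (14.63%), PC3 0.0976 (9.76%);  cumulative: 0.7561, 0.9024, 1


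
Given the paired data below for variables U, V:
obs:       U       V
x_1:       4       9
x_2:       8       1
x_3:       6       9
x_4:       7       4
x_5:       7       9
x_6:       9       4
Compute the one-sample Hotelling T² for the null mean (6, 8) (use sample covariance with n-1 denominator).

Step 1 — sample mean vector:
  mean(U) = (4 + 8 + 6 + 7 + 7 + 9) / 6 = 41/6 = 6.8333
  mean(V) = (9 + 1 + 9 + 4 + 9 + 4) / 6 = 36/6 = 6
  x̄ = (6.8333, 6),  deviation x̄ - mu_0 = (6.8333, 6) - (6, 8) = (0.8333, -2).

Step 2 — sample covariance matrix, S[i,j] = (1/(n-1)) · Σ_k (x_{k,i} - mean_i) · (x_{k,j} - mean_j), divisor n-1 = 5:
  S[U,U] = ((-2.8333)·(-2.8333) + (1.1667)·(1.1667) + (-0.8333)·(-0.8333) + (0.1667)·(0.1667) + (0.1667)·(0.1667) + (2.1667)·(2.1667)) / 5 = 14.8333/5 = 2.9667
  S[U,V] = ((-2.8333)·(3) + (1.1667)·(-5) + (-0.8333)·(3) + (0.1667)·(-2) + (0.1667)·(3) + (2.1667)·(-2)) / 5 = -21/5 = -4.2
  S[V,V] = ((3)·(3) + (-5)·(-5) + (3)·(3) + (-2)·(-2) + (3)·(3) + (-2)·(-2)) / 5 = 60/5 = 12
  S = [[2.9667, -4.2],
 [-4.2, 12]].

Step 3 — invert S. det(S) = 2.9667·12 - (-4.2)² = 17.96.
  S^{-1} = (1/det) · [[d, -b], [-b, a]] = [[0.6682, 0.2339],
 [0.2339, 0.1652]].

Step 4 — quadratic form (x̄ - mu_0)^T · S^{-1} · (x̄ - mu_0):
  S^{-1} · (x̄ - mu_0) = (0.0891, -0.1355),
  (x̄ - mu_0)^T · [...] = (0.8333)·(0.0891) + (-2)·(-0.1355) = 0.3452.

Step 5 — scale by n: T² = 6 · 0.3452 = 2.0713.

T² ≈ 2.0713


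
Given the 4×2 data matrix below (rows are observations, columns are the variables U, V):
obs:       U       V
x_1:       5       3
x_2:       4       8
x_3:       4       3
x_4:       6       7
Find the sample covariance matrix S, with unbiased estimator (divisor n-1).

Step 1 — column means:
  mean(U) = (5 + 4 + 4 + 6) / 4 = 19/4 = 4.75
  mean(V) = (3 + 8 + 3 + 7) / 4 = 21/4 = 5.25

Step 2 — sample covariance S[i,j] = (1/(n-1)) · Σ_k (x_{k,i} - mean_i) · (x_{k,j} - mean_j), with n-1 = 3.
  S[U,U] = ((0.25)·(0.25) + (-0.75)·(-0.75) + (-0.75)·(-0.75) + (1.25)·(1.25)) / 3 = 2.75/3 = 0.9167
  S[U,V] = ((0.25)·(-2.25) + (-0.75)·(2.75) + (-0.75)·(-2.25) + (1.25)·(1.75)) / 3 = 1.25/3 = 0.4167
  S[V,V] = ((-2.25)·(-2.25) + (2.75)·(2.75) + (-2.25)·(-2.25) + (1.75)·(1.75)) / 3 = 20.75/3 = 6.9167

S is symmetric (S[j,i] = S[i,j]). Assembling:

S = [[0.9167, 0.4167],
 [0.4167, 6.9167]]


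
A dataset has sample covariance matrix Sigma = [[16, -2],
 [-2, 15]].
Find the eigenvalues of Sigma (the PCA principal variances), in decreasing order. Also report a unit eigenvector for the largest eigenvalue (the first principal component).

Step 1 — characteristic polynomial of 2×2 Sigma:
  det(Sigma - λI) = λ² - trace · λ + det = 0.
  trace = 16 + 15 = 31, det = 16·15 - (-2)² = 236.
Step 2 — discriminant:
  Δ = trace² - 4·det = 961 - 944 = 17.
Step 3 — eigenvalues:
  λ = (trace ± √Δ)/2 = (31 ± 4.1231)/2,
  λ_1 = 17.5616,  λ_2 = 13.4384.

Step 4 — unit eigenvector for λ_1: solve (Sigma - λ_1 I)v = 0. First row:
  (16 - 17.5616)·v_x + (-2)·v_y = 0, i.e. (-1.5616)·v_x + (-2)·v_y = 0,
  so v ∝ (b, λ_1 - a) = (-2, 1.5616); multiply by -1 so the first entry is positive: u = (2, -1.5616).
  ||u|| = √((2)² + (-1.5616)²) = √(6.4384) ≈ 2.5374,
  v_1 = u/||u|| ≈ (0.7882, -0.6154) (||v_1|| = 1).

λ_1 = 17.5616,  λ_2 = 13.4384;  v_1 ≈ (0.7882, -0.6154)


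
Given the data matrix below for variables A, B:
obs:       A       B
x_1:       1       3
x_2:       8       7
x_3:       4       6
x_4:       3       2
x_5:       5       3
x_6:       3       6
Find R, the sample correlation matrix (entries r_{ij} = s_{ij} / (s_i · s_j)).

Step 1 — column means:
  mean(A) = (1 + 8 + 4 + 3 + 5 + 3) / 6 = 24/6 = 4
  mean(B) = (3 + 7 + 6 + 2 + 3 + 6) / 6 = 27/6 = 4.5

Step 2 — sample variances and covariances s[i,j] = (1/(n-1)) · Σ_k (x_{k,i} - mean_i) · (x_{k,j} - mean_j), with n-1 = 5:
  s[A,A] = ((-3)·(-3) + (4)·(4) + (0)·(0) + (-1)·(-1) + (1)·(1) + (-1)·(-1)) / 5 = 28/5 = 5.6
  s[A,B] = ((-3)·(-1.5) + (4)·(2.5) + (0)·(1.5) + (-1)·(-2.5) + (1)·(-1.5) + (-1)·(1.5)) / 5 = 14/5 = 2.8
  s[B,B] = ((-1.5)·(-1.5) + (2.5)·(2.5) + (1.5)·(1.5) + (-2.5)·(-2.5) + (-1.5)·(-1.5) + (1.5)·(1.5)) / 5 = 21.5/5 = 4.3
  Sample standard deviations s_i = √(s[i,i]):
  s(A) = √(5.6) = 2.3664
  s(B) = √(4.3) = 2.0736

Step 3 — r_{ij} = s_{ij} / (s_i · s_j):
  r[A,A] = 1 (diagonal).
  r[A,B] = 2.8 / (2.3664 · 2.0736) = 2.8 / 4.9071 = 0.5706
  r[B,B] = 1 (diagonal).

R is symmetric with unit diagonal. Assembling:

R = [[1, 0.5706],
 [0.5706, 1]]


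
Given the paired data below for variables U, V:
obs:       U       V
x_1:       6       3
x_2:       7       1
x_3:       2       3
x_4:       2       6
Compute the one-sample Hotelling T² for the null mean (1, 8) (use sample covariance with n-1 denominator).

Step 1 — sample mean vector:
  mean(U) = (6 + 7 + 2 + 2) / 4 = 17/4 = 4.25
  mean(V) = (3 + 1 + 3 + 6) / 4 = 13/4 = 3.25
  x̄ = (4.25, 3.25),  deviation x̄ - mu_0 = (4.25, 3.25) - (1, 8) = (3.25, -4.75).

Step 2 — sample covariance matrix, S[i,j] = (1/(n-1)) · Σ_k (x_{k,i} - mean_i) · (x_{k,j} - mean_j), divisor n-1 = 3:
  S[U,U] = ((1.75)·(1.75) + (2.75)·(2.75) + (-2.25)·(-2.25) + (-2.25)·(-2.25)) / 3 = 20.75/3 = 6.9167
  S[U,V] = ((1.75)·(-0.25) + (2.75)·(-2.25) + (-2.25)·(-0.25) + (-2.25)·(2.75)) / 3 = -12.25/3 = -4.0833
  S[V,V] = ((-0.25)·(-0.25) + (-2.25)·(-2.25) + (-0.25)·(-0.25) + (2.75)·(2.75)) / 3 = 12.75/3 = 4.25
  S = [[6.9167, -4.0833],
 [-4.0833, 4.25]].

Step 3 — invert S. det(S) = 6.9167·4.25 - (-4.0833)² = 12.7222.
  S^{-1} = (1/det) · [[d, -b], [-b, a]] = [[0.3341, 0.321],
 [0.321, 0.5437]].

Step 4 — quadratic form (x̄ - mu_0)^T · S^{-1} · (x̄ - mu_0):
  S^{-1} · (x̄ - mu_0) = (-0.4389, -1.5393),
  (x̄ - mu_0)^T · [...] = (3.25)·(-0.4389) + (-4.75)·(-1.5393) = 5.8854.

Step 5 — scale by n: T² = 4 · 5.8854 = 23.5415.

T² ≈ 23.5415


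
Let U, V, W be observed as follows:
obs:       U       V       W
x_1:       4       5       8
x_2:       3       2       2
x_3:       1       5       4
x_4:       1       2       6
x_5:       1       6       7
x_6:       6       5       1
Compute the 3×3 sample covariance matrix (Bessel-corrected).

Step 1 — column means:
  mean(U) = (4 + 3 + 1 + 1 + 1 + 6) / 6 = 16/6 = 2.6667
  mean(V) = (5 + 2 + 5 + 2 + 6 + 5) / 6 = 25/6 = 4.1667
  mean(W) = (8 + 2 + 4 + 6 + 7 + 1) / 6 = 28/6 = 4.6667

Step 2 — sample covariance S[i,j] = (1/(n-1)) · Σ_k (x_{k,i} - mean_i) · (x_{k,j} - mean_j), with n-1 = 5.
  S[U,U] = ((1.3333)·(1.3333) + (0.3333)·(0.3333) + (-1.6667)·(-1.6667) + (-1.6667)·(-1.6667) + (-1.6667)·(-1.6667) + (3.3333)·(3.3333)) / 5 = 21.3333/5 = 4.2667
  S[U,V] = ((1.3333)·(0.8333) + (0.3333)·(-2.1667) + (-1.6667)·(0.8333) + (-1.6667)·(-2.1667) + (-1.6667)·(1.8333) + (3.3333)·(0.8333)) / 5 = 2.3333/5 = 0.4667
  S[U,W] = ((1.3333)·(3.3333) + (0.3333)·(-2.6667) + (-1.6667)·(-0.6667) + (-1.6667)·(1.3333) + (-1.6667)·(2.3333) + (3.3333)·(-3.6667)) / 5 = -13.6667/5 = -2.7333
  S[V,V] = ((0.8333)·(0.8333) + (-2.1667)·(-2.1667) + (0.8333)·(0.8333) + (-2.1667)·(-2.1667) + (1.8333)·(1.8333) + (0.8333)·(0.8333)) / 5 = 14.8333/5 = 2.9667
  S[V,W] = ((0.8333)·(3.3333) + (-2.1667)·(-2.6667) + (0.8333)·(-0.6667) + (-2.1667)·(1.3333) + (1.8333)·(2.3333) + (0.8333)·(-3.6667)) / 5 = 6.3333/5 = 1.2667
  S[W,W] = ((3.3333)·(3.3333) + (-2.6667)·(-2.6667) + (-0.6667)·(-0.6667) + (1.3333)·(1.3333) + (2.3333)·(2.3333) + (-3.6667)·(-3.6667)) / 5 = 39.3333/5 = 7.8667

S is symmetric (S[j,i] = S[i,j]). Assembling:

S = [[4.2667, 0.4667, -2.7333],
 [0.4667, 2.9667, 1.2667],
 [-2.7333, 1.2667, 7.8667]]


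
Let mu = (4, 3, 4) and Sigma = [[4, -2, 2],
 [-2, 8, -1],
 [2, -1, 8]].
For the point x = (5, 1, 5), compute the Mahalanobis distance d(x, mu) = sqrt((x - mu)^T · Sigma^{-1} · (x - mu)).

Step 1 — centre the observation: (x - mu) = (1, -2, 1).

Step 2 — invert Sigma (cofactor / det for 3×3, or solve directly):
  Sigma^{-1} = [[0.3214, 0.0714, -0.0714],
 [0.0714, 0.1429, 0],
 [-0.0714, 0, 0.1429]].

Step 3 — form the quadratic (x - mu)^T · Sigma^{-1} · (x - mu):
  Sigma^{-1} · (x - mu) = (0.1071, -0.2143, 0.0714).
  (x - mu)^T · [Sigma^{-1} · (x - mu)] = (1)·(0.1071) + (-2)·(-0.2143) + (1)·(0.0714) = 0.6071.

Step 4 — take square root: d = √(0.6071) ≈ 0.7792.

d(x, mu) = √(0.6071) ≈ 0.7792


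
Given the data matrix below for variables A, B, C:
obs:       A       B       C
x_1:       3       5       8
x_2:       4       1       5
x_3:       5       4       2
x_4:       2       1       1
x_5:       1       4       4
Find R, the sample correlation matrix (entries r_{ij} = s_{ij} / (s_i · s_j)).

Step 1 — column means:
  mean(A) = (3 + 4 + 5 + 2 + 1) / 5 = 15/5 = 3
  mean(B) = (5 + 1 + 4 + 1 + 4) / 5 = 15/5 = 3
  mean(C) = (8 + 5 + 2 + 1 + 4) / 5 = 20/5 = 4

Step 2 — sample variances and covariances s[i,j] = (1/(n-1)) · Σ_k (x_{k,i} - mean_i) · (x_{k,j} - mean_j), with n-1 = 4:
  s[A,A] = ((0)·(0) + (1)·(1) + (2)·(2) + (-1)·(-1) + (-2)·(-2)) / 4 = 10/4 = 2.5
  s[A,B] = ((0)·(2) + (1)·(-2) + (2)·(1) + (-1)·(-2) + (-2)·(1)) / 4 = 0/4 = 0
  s[A,C] = ((0)·(4) + (1)·(1) + (2)·(-2) + (-1)·(-3) + (-2)·(0)) / 4 = 0/4 = 0
  s[B,B] = ((2)·(2) + (-2)·(-2) + (1)·(1) + (-2)·(-2) + (1)·(1)) / 4 = 14/4 = 3.5
  s[B,C] = ((2)·(4) + (-2)·(1) + (1)·(-2) + (-2)·(-3) + (1)·(0)) / 4 = 10/4 = 2.5
  s[C,C] = ((4)·(4) + (1)·(1) + (-2)·(-2) + (-3)·(-3) + (0)·(0)) / 4 = 30/4 = 7.5
  Sample standard deviations s_i = √(s[i,i]):
  s(A) = √(2.5) = 1.5811
  s(B) = √(3.5) = 1.8708
  s(C) = √(7.5) = 2.7386

Step 3 — r_{ij} = s_{ij} / (s_i · s_j):
  r[A,A] = 1 (diagonal).
  r[A,B] = 0 / (1.5811 · 1.8708) = 0 / 2.958 = 0
  r[A,C] = 0 / (1.5811 · 2.7386) = 0 / 4.3301 = 0
  r[B,B] = 1 (diagonal).
  r[B,C] = 2.5 / (1.8708 · 2.7386) = 2.5 / 5.1235 = 0.488
  r[C,C] = 1 (diagonal).

R is symmetric with unit diagonal. Assembling:

R = [[1, 0, 0],
 [0, 1, 0.488],
 [0, 0.488, 1]]


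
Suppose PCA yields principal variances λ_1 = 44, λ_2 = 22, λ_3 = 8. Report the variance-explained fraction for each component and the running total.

Step 1 — total variance = trace(Sigma) = Σ λ_i = 44 + 22 + 8 = 74.

Step 2 — fraction explained by component i = λ_i / Σ λ:
  PC1: 44/74 = 0.5946
  PC2: 22/74 = 0.2973
  PC3: 8/74 = 0.1081

Step 3 — cumulative fraction after k components = (λ_1 + ... + λ_k) / Σ λ:
  k = 1: 44/74 = 0.5946
  k = 2: (44 + 22)/74 = 66/74 = 0.8919
  k = 3: (44 + 22 + 8)/74 = 74/74 = 1

Summary (fraction, with percent):

explained: PC1 0.5946 (59.46%), PC2 0.2973 (29.73%), PC3 0.1081 (10.81%);  cumulative: 0.5946, 0.8919, 1


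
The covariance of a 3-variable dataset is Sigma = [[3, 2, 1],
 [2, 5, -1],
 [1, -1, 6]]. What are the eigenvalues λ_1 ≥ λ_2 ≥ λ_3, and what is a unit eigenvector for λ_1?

Step 1 — characteristic polynomial p(λ) = det(λI - Sigma) = λ³ - tr·λ² + c_1·λ - det, where tr = trace, c_1 = sum of the principal 2×2 minors, det = det(Sigma):
  tr = 3 + 5 + 6 = 14,
  c_1 = (3·5 - (2)²) + (3·6 - (1)²) + (5·6 - (-1)²) = 11 + 17 + 29 = 57,
  det = 3·(5·6 - (-1)²) - (2)·((2)·6 - (-1)·(1)) + (1)·((2)·(-1) - 5·(1)) = 3·(29) - (2)·(13) + (1)·(-7) = 54.
  So p(λ) = λ³ - 14λ² + 57λ - 54.
Step 2 — look for an integer root (rational root theorem: any rational root is an integer divisor of 54). Testing λ = 6:
  p(6) = 216 - 504 + 342 - 54 = 0  ✓
  Dividing out (λ - 6): p(λ) = (λ - 6)(λ² - 8λ + 9).
Step 3 — remaining eigenvalues from the quadratic λ² - 8λ + 9 = 0:
  Δ = 8² - 4·9 = 64 - 36 = 28,  λ = (8 ± √28)/2 = (8 ± 5.2915)/2 ≈ 6.6458 or 1.3542.
  Sorted: λ_1 = 6.6458,  λ_2 = 6,  λ_3 = 1.3542  (check: sum = 14 = tr ✓).

Step 4 — unit eigenvector for λ_1 ≈ 6.6458: v spans the null space of (Sigma - λ_1 I), whose rows are
  r_1 = (-3.6458, 2, 1),  r_2 = (2, -1.6458, -1),  r_3 = (1, -1, -0.6458).
  v is orthogonal to every row, so take v ∝ r_1 × r_2 = ((2)·(-1) - (1)·(-1.6458), (1)·(2) - (-3.6458)·(-1), (-3.6458)·(-1.6458) - (2)·(2)) ≈ (-0.3542, -1.6458, 2).
  Rescale (multiply by -1 so the first nonzero entry is positive): u = (0.3542, 1.6458, -2).
  ||u|| = √((0.3542)² + (1.6458)² + (-2)²) = √(6.834) ≈ 2.6142,  v_1 = u/||u|| ≈ (0.1355, 0.6295, -0.7651) (||v_1|| = 1).

λ_1 = 6.6458,  λ_2 = 6,  λ_3 = 1.3542;  v_1 ≈ (0.1355, 0.6295, -0.7651)


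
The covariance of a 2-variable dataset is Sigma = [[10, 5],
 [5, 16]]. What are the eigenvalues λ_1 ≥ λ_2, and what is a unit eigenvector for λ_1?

Step 1 — characteristic polynomial of 2×2 Sigma:
  det(Sigma - λI) = λ² - trace · λ + det = 0.
  trace = 10 + 16 = 26, det = 10·16 - (5)² = 135.
Step 2 — discriminant:
  Δ = trace² - 4·det = 676 - 540 = 136.
Step 3 — eigenvalues:
  λ = (trace ± √Δ)/2 = (26 ± 11.6619)/2,
  λ_1 = 18.831,  λ_2 = 7.169.

Step 4 — unit eigenvector for λ_1: solve (Sigma - λ_1 I)v = 0. First row:
  (10 - 18.831)·v_x + (5)·v_y = 0, i.e. (-8.831)·v_x + (5)·v_y = 0,
  so v ∝ (b, λ_1 - a) = (5, 8.831) = u.
  ||u|| = √((5)² + (8.831)²) = √(102.9857) ≈ 10.1482,
  v_1 = u/||u|| ≈ (0.4927, 0.8702) (||v_1|| = 1).

λ_1 = 18.831,  λ_2 = 7.169;  v_1 ≈ (0.4927, 0.8702)


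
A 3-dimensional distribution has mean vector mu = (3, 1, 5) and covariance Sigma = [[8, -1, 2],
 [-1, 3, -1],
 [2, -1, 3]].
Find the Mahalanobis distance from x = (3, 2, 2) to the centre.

Step 1 — centre the observation: (x - mu) = (0, 1, -3).

Step 2 — invert Sigma (cofactor / det for 3×3, or solve directly):
  Sigma^{-1} = [[0.1509, 0.0189, -0.0943],
 [0.0189, 0.3774, 0.1132],
 [-0.0943, 0.1132, 0.434]].

Step 3 — form the quadratic (x - mu)^T · Sigma^{-1} · (x - mu):
  Sigma^{-1} · (x - mu) = (0.3019, 0.0377, -1.1887).
  (x - mu)^T · [Sigma^{-1} · (x - mu)] = (0)·(0.3019) + (1)·(0.0377) + (-3)·(-1.1887) = 3.6038.

Step 4 — take square root: d = √(3.6038) ≈ 1.8984.

d(x, mu) = √(3.6038) ≈ 1.8984


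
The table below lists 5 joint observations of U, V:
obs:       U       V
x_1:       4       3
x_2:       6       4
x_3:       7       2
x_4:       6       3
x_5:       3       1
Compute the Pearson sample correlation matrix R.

Step 1 — column means:
  mean(U) = (4 + 6 + 7 + 6 + 3) / 5 = 26/5 = 5.2
  mean(V) = (3 + 4 + 2 + 3 + 1) / 5 = 13/5 = 2.6

Step 2 — sample variances and covariances s[i,j] = (1/(n-1)) · Σ_k (x_{k,i} - mean_i) · (x_{k,j} - mean_j), with n-1 = 4:
  s[U,U] = ((-1.2)·(-1.2) + (0.8)·(0.8) + (1.8)·(1.8) + (0.8)·(0.8) + (-2.2)·(-2.2)) / 4 = 10.8/4 = 2.7
  s[U,V] = ((-1.2)·(0.4) + (0.8)·(1.4) + (1.8)·(-0.6) + (0.8)·(0.4) + (-2.2)·(-1.6)) / 4 = 3.4/4 = 0.85
  s[V,V] = ((0.4)·(0.4) + (1.4)·(1.4) + (-0.6)·(-0.6) + (0.4)·(0.4) + (-1.6)·(-1.6)) / 4 = 5.2/4 = 1.3
  Sample standard deviations s_i = √(s[i,i]):
  s(U) = √(2.7) = 1.6432
  s(V) = √(1.3) = 1.1402

Step 3 — r_{ij} = s_{ij} / (s_i · s_j):
  r[U,U] = 1 (diagonal).
  r[U,V] = 0.85 / (1.6432 · 1.1402) = 0.85 / 1.8735 = 0.4537
  r[V,V] = 1 (diagonal).

R is symmetric with unit diagonal. Assembling:

R = [[1, 0.4537],
 [0.4537, 1]]


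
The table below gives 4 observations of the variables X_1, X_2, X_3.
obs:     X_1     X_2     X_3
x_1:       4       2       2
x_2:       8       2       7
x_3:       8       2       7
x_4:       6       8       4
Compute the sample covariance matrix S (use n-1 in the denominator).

Step 1 — column means:
  mean(X_1) = (4 + 8 + 8 + 6) / 4 = 26/4 = 6.5
  mean(X_2) = (2 + 2 + 2 + 8) / 4 = 14/4 = 3.5
  mean(X_3) = (2 + 7 + 7 + 4) / 4 = 20/4 = 5

Step 2 — sample covariance S[i,j] = (1/(n-1)) · Σ_k (x_{k,i} - mean_i) · (x_{k,j} - mean_j), with n-1 = 3.
  S[X_1,X_1] = ((-2.5)·(-2.5) + (1.5)·(1.5) + (1.5)·(1.5) + (-0.5)·(-0.5)) / 3 = 11/3 = 3.6667
  S[X_1,X_2] = ((-2.5)·(-1.5) + (1.5)·(-1.5) + (1.5)·(-1.5) + (-0.5)·(4.5)) / 3 = -3/3 = -1
  S[X_1,X_3] = ((-2.5)·(-3) + (1.5)·(2) + (1.5)·(2) + (-0.5)·(-1)) / 3 = 14/3 = 4.6667
  S[X_2,X_2] = ((-1.5)·(-1.5) + (-1.5)·(-1.5) + (-1.5)·(-1.5) + (4.5)·(4.5)) / 3 = 27/3 = 9
  S[X_2,X_3] = ((-1.5)·(-3) + (-1.5)·(2) + (-1.5)·(2) + (4.5)·(-1)) / 3 = -6/3 = -2
  S[X_3,X_3] = ((-3)·(-3) + (2)·(2) + (2)·(2) + (-1)·(-1)) / 3 = 18/3 = 6

S is symmetric (S[j,i] = S[i,j]). Assembling:

S = [[3.6667, -1, 4.6667],
 [-1, 9, -2],
 [4.6667, -2, 6]]


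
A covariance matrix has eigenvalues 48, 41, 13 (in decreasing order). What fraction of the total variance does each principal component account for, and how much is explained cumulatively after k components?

Step 1 — total variance = trace(Sigma) = Σ λ_i = 48 + 41 + 13 = 102.

Step 2 — fraction explained by component i = λ_i / Σ λ:
  PC1: 48/102 = 0.4706
  PC2: 41/102 = 0.402
  PC3: 13/102 = 0.1275

Step 3 — cumulative fraction after k components = (λ_1 + ... + λ_k) / Σ λ:
  k = 1: 48/102 = 0.4706
  k = 2: (48 + 41)/102 = 89/102 = 0.8725
  k = 3: (48 + 41 + 13)/102 = 102/102 = 1

Summary (fraction, with percent):

explained: PC1 0.4706 (47.06%), PC2 0.402 (40.2%), PC3 0.1275 (12.75%);  cumulative: 0.4706, 0.8725, 1


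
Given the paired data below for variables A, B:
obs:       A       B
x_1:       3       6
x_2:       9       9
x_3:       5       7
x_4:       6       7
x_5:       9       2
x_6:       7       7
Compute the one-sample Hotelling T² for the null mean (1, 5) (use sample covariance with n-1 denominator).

Step 1 — sample mean vector:
  mean(A) = (3 + 9 + 5 + 6 + 9 + 7) / 6 = 39/6 = 6.5
  mean(B) = (6 + 9 + 7 + 7 + 2 + 7) / 6 = 38/6 = 6.3333
  x̄ = (6.5, 6.3333),  deviation x̄ - mu_0 = (6.5, 6.3333) - (1, 5) = (5.5, 1.3333).

Step 2 — sample covariance matrix, S[i,j] = (1/(n-1)) · Σ_k (x_{k,i} - mean_i) · (x_{k,j} - mean_j), divisor n-1 = 5:
  S[A,A] = ((-3.5)·(-3.5) + (2.5)·(2.5) + (-1.5)·(-1.5) + (-0.5)·(-0.5) + (2.5)·(2.5) + (0.5)·(0.5)) / 5 = 27.5/5 = 5.5
  S[A,B] = ((-3.5)·(-0.3333) + (2.5)·(2.6667) + (-1.5)·(0.6667) + (-0.5)·(0.6667) + (2.5)·(-4.3333) + (0.5)·(0.6667)) / 5 = -4/5 = -0.8
  S[B,B] = ((-0.3333)·(-0.3333) + (2.6667)·(2.6667) + (0.6667)·(0.6667) + (0.6667)·(0.6667) + (-4.3333)·(-4.3333) + (0.6667)·(0.6667)) / 5 = 27.3333/5 = 5.4667
  S = [[5.5, -0.8],
 [-0.8, 5.4667]].

Step 3 — invert S. det(S) = 5.5·5.4667 - (-0.8)² = 29.4267.
  S^{-1} = (1/det) · [[d, -b], [-b, a]] = [[0.1858, 0.0272],
 [0.0272, 0.1869]].

Step 4 — quadratic form (x̄ - mu_0)^T · S^{-1} · (x̄ - mu_0):
  S^{-1} · (x̄ - mu_0) = (1.058, 0.3987),
  (x̄ - mu_0)^T · [...] = (5.5)·(1.058) + (1.3333)·(0.3987) = 6.3506.

Step 5 — scale by n: T² = 6 · 6.3506 = 38.1038.

T² ≈ 38.1038


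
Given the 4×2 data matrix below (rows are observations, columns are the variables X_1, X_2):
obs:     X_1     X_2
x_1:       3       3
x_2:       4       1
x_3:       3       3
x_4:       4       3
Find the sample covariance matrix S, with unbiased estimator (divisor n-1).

Step 1 — column means:
  mean(X_1) = (3 + 4 + 3 + 4) / 4 = 14/4 = 3.5
  mean(X_2) = (3 + 1 + 3 + 3) / 4 = 10/4 = 2.5

Step 2 — sample covariance S[i,j] = (1/(n-1)) · Σ_k (x_{k,i} - mean_i) · (x_{k,j} - mean_j), with n-1 = 3.
  S[X_1,X_1] = ((-0.5)·(-0.5) + (0.5)·(0.5) + (-0.5)·(-0.5) + (0.5)·(0.5)) / 3 = 1/3 = 0.3333
  S[X_1,X_2] = ((-0.5)·(0.5) + (0.5)·(-1.5) + (-0.5)·(0.5) + (0.5)·(0.5)) / 3 = -1/3 = -0.3333
  S[X_2,X_2] = ((0.5)·(0.5) + (-1.5)·(-1.5) + (0.5)·(0.5) + (0.5)·(0.5)) / 3 = 3/3 = 1

S is symmetric (S[j,i] = S[i,j]). Assembling:

S = [[0.3333, -0.3333],
 [-0.3333, 1]]


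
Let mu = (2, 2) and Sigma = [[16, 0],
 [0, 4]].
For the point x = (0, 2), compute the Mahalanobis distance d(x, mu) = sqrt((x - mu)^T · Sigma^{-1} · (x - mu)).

Step 1 — centre the observation: (x - mu) = (-2, 0).

Step 2 — invert Sigma. det(Sigma) = 16·4 - (0)² = 64.
  Sigma^{-1} = (1/det) · [[d, -b], [-b, a]] = [[0.0625, 0],
 [0, 0.25]].

Step 3 — form the quadratic (x - mu)^T · Sigma^{-1} · (x - mu):
  Sigma^{-1} · (x - mu) = (-0.125, 0).
  (x - mu)^T · [Sigma^{-1} · (x - mu)] = (-2)·(-0.125) + (0)·(0) = 0.25.

Step 4 — take square root: d = √(0.25) ≈ 0.5.

d(x, mu) = √(0.25) ≈ 0.5


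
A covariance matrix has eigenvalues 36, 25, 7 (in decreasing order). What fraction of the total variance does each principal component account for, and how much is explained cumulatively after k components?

Step 1 — total variance = trace(Sigma) = Σ λ_i = 36 + 25 + 7 = 68.

Step 2 — fraction explained by component i = λ_i / Σ λ:
  PC1: 36/68 = 0.5294
  PC2: 25/68 = 0.3676
  PC3: 7/68 = 0.1029

Step 3 — cumulative fraction after k components = (λ_1 + ... + λ_k) / Σ λ:
  k = 1: 36/68 = 0.5294
  k = 2: (36 + 25)/68 = 61/68 = 0.8971
  k = 3: (36 + 25 + 7)/68 = 68/68 = 1

Summary (fraction, with percent):

explained: PC1 0.5294 (52.94%), PC2 0.3676 (36.76%), PC3 0.1029 (10.29%);  cumulative: 0.5294, 0.8971, 1


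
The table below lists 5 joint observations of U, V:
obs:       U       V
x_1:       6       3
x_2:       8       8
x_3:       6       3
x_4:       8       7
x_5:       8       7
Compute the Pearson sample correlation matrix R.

Step 1 — column means:
  mean(U) = (6 + 8 + 6 + 8 + 8) / 5 = 36/5 = 7.2
  mean(V) = (3 + 8 + 3 + 7 + 7) / 5 = 28/5 = 5.6

Step 2 — sample variances and covariances s[i,j] = (1/(n-1)) · Σ_k (x_{k,i} - mean_i) · (x_{k,j} - mean_j), with n-1 = 4:
  s[U,U] = ((-1.2)·(-1.2) + (0.8)·(0.8) + (-1.2)·(-1.2) + (0.8)·(0.8) + (0.8)·(0.8)) / 4 = 4.8/4 = 1.2
  s[U,V] = ((-1.2)·(-2.6) + (0.8)·(2.4) + (-1.2)·(-2.6) + (0.8)·(1.4) + (0.8)·(1.4)) / 4 = 10.4/4 = 2.6
  s[V,V] = ((-2.6)·(-2.6) + (2.4)·(2.4) + (-2.6)·(-2.6) + (1.4)·(1.4) + (1.4)·(1.4)) / 4 = 23.2/4 = 5.8
  Sample standard deviations s_i = √(s[i,i]):
  s(U) = √(1.2) = 1.0954
  s(V) = √(5.8) = 2.4083

Step 3 — r_{ij} = s_{ij} / (s_i · s_j):
  r[U,U] = 1 (diagonal).
  r[U,V] = 2.6 / (1.0954 · 2.4083) = 2.6 / 2.6382 = 0.9855
  r[V,V] = 1 (diagonal).

R is symmetric with unit diagonal. Assembling:

R = [[1, 0.9855],
 [0.9855, 1]]


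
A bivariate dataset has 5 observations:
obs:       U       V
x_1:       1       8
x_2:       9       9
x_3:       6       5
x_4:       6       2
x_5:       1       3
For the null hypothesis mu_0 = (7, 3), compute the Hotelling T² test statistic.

Step 1 — sample mean vector:
  mean(U) = (1 + 9 + 6 + 6 + 1) / 5 = 23/5 = 4.6
  mean(V) = (8 + 9 + 5 + 2 + 3) / 5 = 27/5 = 5.4
  x̄ = (4.6, 5.4),  deviation x̄ - mu_0 = (4.6, 5.4) - (7, 3) = (-2.4, 2.4).

Step 2 — sample covariance matrix, S[i,j] = (1/(n-1)) · Σ_k (x_{k,i} - mean_i) · (x_{k,j} - mean_j), divisor n-1 = 4:
  S[U,U] = ((-3.6)·(-3.6) + (4.4)·(4.4) + (1.4)·(1.4) + (1.4)·(1.4) + (-3.6)·(-3.6)) / 4 = 49.2/4 = 12.3
  S[U,V] = ((-3.6)·(2.6) + (4.4)·(3.6) + (1.4)·(-0.4) + (1.4)·(-3.4) + (-3.6)·(-2.4)) / 4 = 9.8/4 = 2.45
  S[V,V] = ((2.6)·(2.6) + (3.6)·(3.6) + (-0.4)·(-0.4) + (-3.4)·(-3.4) + (-2.4)·(-2.4)) / 4 = 37.2/4 = 9.3
  S = [[12.3, 2.45],
 [2.45, 9.3]].

Step 3 — invert S. det(S) = 12.3·9.3 - (2.45)² = 108.3875.
  S^{-1} = (1/det) · [[d, -b], [-b, a]] = [[0.0858, -0.0226],
 [-0.0226, 0.1135]].

Step 4 — quadratic form (x̄ - mu_0)^T · S^{-1} · (x̄ - mu_0):
  S^{-1} · (x̄ - mu_0) = (-0.2602, 0.3266),
  (x̄ - mu_0)^T · [...] = (-2.4)·(-0.2602) + (2.4)·(0.3266) = 1.4083.

Step 5 — scale by n: T² = 5 · 1.4083 = 7.0414.

T² ≈ 7.0414


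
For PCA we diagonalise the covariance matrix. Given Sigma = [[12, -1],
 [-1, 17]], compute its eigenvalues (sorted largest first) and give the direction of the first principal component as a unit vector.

Step 1 — characteristic polynomial of 2×2 Sigma:
  det(Sigma - λI) = λ² - trace · λ + det = 0.
  trace = 12 + 17 = 29, det = 12·17 - (-1)² = 203.
Step 2 — discriminant:
  Δ = trace² - 4·det = 841 - 812 = 29.
Step 3 — eigenvalues:
  λ = (trace ± √Δ)/2 = (29 ± 5.3852)/2,
  λ_1 = 17.1926,  λ_2 = 11.8074.

Step 4 — unit eigenvector for λ_1: solve (Sigma - λ_1 I)v = 0. First row:
  (12 - 17.1926)·v_x + (-1)·v_y = 0, i.e. (-5.1926)·v_x + (-1)·v_y = 0,
  so v ∝ (b, λ_1 - a) = (-1, 5.1926); multiply by -1 so the first entry is positive: u = (1, -5.1926).
  ||u|| = √((1)² + (-5.1926)²) = √(27.9629) ≈ 5.288,
  v_1 = u/||u|| ≈ (0.1891, -0.982) (||v_1|| = 1).

λ_1 = 17.1926,  λ_2 = 11.8074;  v_1 ≈ (0.1891, -0.982)


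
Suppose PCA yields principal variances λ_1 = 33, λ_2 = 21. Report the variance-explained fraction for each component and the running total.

Step 1 — total variance = trace(Sigma) = Σ λ_i = 33 + 21 = 54.

Step 2 — fraction explained by component i = λ_i / Σ λ:
  PC1: 33/54 = 0.6111
  PC2: 21/54 = 0.3889

Step 3 — cumulative fraction after k components = (λ_1 + ... + λ_k) / Σ λ:
  k = 1: 33/54 = 0.6111
  k = 2: (33 + 21)/54 = 54/54 = 1

Summary (fraction, with percent):

explained: PC1 0.6111 (61.11%), PC2 0.3889 (38.89%);  cumulative: 0.6111, 1


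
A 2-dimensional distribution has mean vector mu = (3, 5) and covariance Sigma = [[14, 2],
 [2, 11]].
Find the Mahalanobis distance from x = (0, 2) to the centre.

Step 1 — centre the observation: (x - mu) = (-3, -3).

Step 2 — invert Sigma. det(Sigma) = 14·11 - (2)² = 150.
  Sigma^{-1} = (1/det) · [[d, -b], [-b, a]] = [[0.0733, -0.0133],
 [-0.0133, 0.0933]].

Step 3 — form the quadratic (x - mu)^T · Sigma^{-1} · (x - mu):
  Sigma^{-1} · (x - mu) = (-0.18, -0.24).
  (x - mu)^T · [Sigma^{-1} · (x - mu)] = (-3)·(-0.18) + (-3)·(-0.24) = 1.26.

Step 4 — take square root: d = √(1.26) ≈ 1.1225.

d(x, mu) = √(1.26) ≈ 1.1225


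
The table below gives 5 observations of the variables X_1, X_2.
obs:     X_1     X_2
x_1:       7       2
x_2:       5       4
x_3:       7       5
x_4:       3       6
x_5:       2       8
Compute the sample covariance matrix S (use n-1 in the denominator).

Step 1 — column means:
  mean(X_1) = (7 + 5 + 7 + 3 + 2) / 5 = 24/5 = 4.8
  mean(X_2) = (2 + 4 + 5 + 6 + 8) / 5 = 25/5 = 5

Step 2 — sample covariance S[i,j] = (1/(n-1)) · Σ_k (x_{k,i} - mean_i) · (x_{k,j} - mean_j), with n-1 = 4.
  S[X_1,X_1] = ((2.2)·(2.2) + (0.2)·(0.2) + (2.2)·(2.2) + (-1.8)·(-1.8) + (-2.8)·(-2.8)) / 4 = 20.8/4 = 5.2
  S[X_1,X_2] = ((2.2)·(-3) + (0.2)·(-1) + (2.2)·(0) + (-1.8)·(1) + (-2.8)·(3)) / 4 = -17/4 = -4.25
  S[X_2,X_2] = ((-3)·(-3) + (-1)·(-1) + (0)·(0) + (1)·(1) + (3)·(3)) / 4 = 20/4 = 5

S is symmetric (S[j,i] = S[i,j]). Assembling:

S = [[5.2, -4.25],
 [-4.25, 5]]


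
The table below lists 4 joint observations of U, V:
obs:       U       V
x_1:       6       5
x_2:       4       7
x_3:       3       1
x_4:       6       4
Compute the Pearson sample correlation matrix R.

Step 1 — column means:
  mean(U) = (6 + 4 + 3 + 6) / 4 = 19/4 = 4.75
  mean(V) = (5 + 7 + 1 + 4) / 4 = 17/4 = 4.25

Step 2 — sample variances and covariances s[i,j] = (1/(n-1)) · Σ_k (x_{k,i} - mean_i) · (x_{k,j} - mean_j), with n-1 = 3:
  s[U,U] = ((1.25)·(1.25) + (-0.75)·(-0.75) + (-1.75)·(-1.75) + (1.25)·(1.25)) / 3 = 6.75/3 = 2.25
  s[U,V] = ((1.25)·(0.75) + (-0.75)·(2.75) + (-1.75)·(-3.25) + (1.25)·(-0.25)) / 3 = 4.25/3 = 1.4167
  s[V,V] = ((0.75)·(0.75) + (2.75)·(2.75) + (-3.25)·(-3.25) + (-0.25)·(-0.25)) / 3 = 18.75/3 = 6.25
  Sample standard deviations s_i = √(s[i,i]):
  s(U) = √(2.25) = 1.5
  s(V) = √(6.25) = 2.5

Step 3 — r_{ij} = s_{ij} / (s_i · s_j):
  r[U,U] = 1 (diagonal).
  r[U,V] = 1.4167 / (1.5 · 2.5) = 1.4167 / 3.75 = 0.3778
  r[V,V] = 1 (diagonal).

R is symmetric with unit diagonal. Assembling:

R = [[1, 0.3778],
 [0.3778, 1]]


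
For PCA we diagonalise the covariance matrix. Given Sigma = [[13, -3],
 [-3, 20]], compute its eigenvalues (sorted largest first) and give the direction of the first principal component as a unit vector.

Step 1 — characteristic polynomial of 2×2 Sigma:
  det(Sigma - λI) = λ² - trace · λ + det = 0.
  trace = 13 + 20 = 33, det = 13·20 - (-3)² = 251.
Step 2 — discriminant:
  Δ = trace² - 4·det = 1089 - 1004 = 85.
Step 3 — eigenvalues:
  λ = (trace ± √Δ)/2 = (33 ± 9.2195)/2,
  λ_1 = 21.1098,  λ_2 = 11.8902.

Step 4 — unit eigenvector for λ_1: solve (Sigma - λ_1 I)v = 0. First row:
  (13 - 21.1098)·v_x + (-3)·v_y = 0, i.e. (-8.1098)·v_x + (-3)·v_y = 0,
  so v ∝ (b, λ_1 - a) = (-3, 8.1098); multiply by -1 so the first entry is positive: u = (3, -8.1098).
  ||u|| = √((3)² + (-8.1098)²) = √(74.7684) ≈ 8.6469,
  v_1 = u/||u|| ≈ (0.3469, -0.9379) (||v_1|| = 1).

λ_1 = 21.1098,  λ_2 = 11.8902;  v_1 ≈ (0.3469, -0.9379)


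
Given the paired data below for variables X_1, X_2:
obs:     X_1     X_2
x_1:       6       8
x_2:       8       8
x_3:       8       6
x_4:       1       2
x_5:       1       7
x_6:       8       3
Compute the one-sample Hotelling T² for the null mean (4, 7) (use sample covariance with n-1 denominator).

Step 1 — sample mean vector:
  mean(X_1) = (6 + 8 + 8 + 1 + 1 + 8) / 6 = 32/6 = 5.3333
  mean(X_2) = (8 + 8 + 6 + 2 + 7 + 3) / 6 = 34/6 = 5.6667
  x̄ = (5.3333, 5.6667),  deviation x̄ - mu_0 = (5.3333, 5.6667) - (4, 7) = (1.3333, -1.3333).

Step 2 — sample covariance matrix, S[i,j] = (1/(n-1)) · Σ_k (x_{k,i} - mean_i) · (x_{k,j} - mean_j), divisor n-1 = 5:
  S[X_1,X_1] = ((0.6667)·(0.6667) + (2.6667)·(2.6667) + (2.6667)·(2.6667) + (-4.3333)·(-4.3333) + (-4.3333)·(-4.3333) + (2.6667)·(2.6667)) / 5 = 59.3333/5 = 11.8667
  S[X_1,X_2] = ((0.6667)·(2.3333) + (2.6667)·(2.3333) + (2.6667)·(0.3333) + (-4.3333)·(-3.6667) + (-4.3333)·(1.3333) + (2.6667)·(-2.6667)) / 5 = 11.6667/5 = 2.3333
  S[X_2,X_2] = ((2.3333)·(2.3333) + (2.3333)·(2.3333) + (0.3333)·(0.3333) + (-3.6667)·(-3.6667) + (1.3333)·(1.3333) + (-2.6667)·(-2.6667)) / 5 = 33.3333/5 = 6.6667
  S = [[11.8667, 2.3333],
 [2.3333, 6.6667]].

Step 3 — invert S. det(S) = 11.8667·6.6667 - (2.3333)² = 73.6667.
  S^{-1} = (1/det) · [[d, -b], [-b, a]] = [[0.0905, -0.0317],
 [-0.0317, 0.1611]].

Step 4 — quadratic form (x̄ - mu_0)^T · S^{-1} · (x̄ - mu_0):
  S^{-1} · (x̄ - mu_0) = (0.1629, -0.257),
  (x̄ - mu_0)^T · [...] = (1.3333)·(0.1629) + (-1.3333)·(-0.257) = 0.5599.

Step 5 — scale by n: T² = 6 · 0.5599 = 3.3593.

T² ≈ 3.3593


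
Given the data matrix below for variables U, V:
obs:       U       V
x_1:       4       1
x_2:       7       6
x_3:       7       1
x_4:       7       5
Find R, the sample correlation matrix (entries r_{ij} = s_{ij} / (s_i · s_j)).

Step 1 — column means:
  mean(U) = (4 + 7 + 7 + 7) / 4 = 25/4 = 6.25
  mean(V) = (1 + 6 + 1 + 5) / 4 = 13/4 = 3.25

Step 2 — sample variances and covariances s[i,j] = (1/(n-1)) · Σ_k (x_{k,i} - mean_i) · (x_{k,j} - mean_j), with n-1 = 3:
  s[U,U] = ((-2.25)·(-2.25) + (0.75)·(0.75) + (0.75)·(0.75) + (0.75)·(0.75)) / 3 = 6.75/3 = 2.25
  s[U,V] = ((-2.25)·(-2.25) + (0.75)·(2.75) + (0.75)·(-2.25) + (0.75)·(1.75)) / 3 = 6.75/3 = 2.25
  s[V,V] = ((-2.25)·(-2.25) + (2.75)·(2.75) + (-2.25)·(-2.25) + (1.75)·(1.75)) / 3 = 20.75/3 = 6.9167
  Sample standard deviations s_i = √(s[i,i]):
  s(U) = √(2.25) = 1.5
  s(V) = √(6.9167) = 2.63

Step 3 — r_{ij} = s_{ij} / (s_i · s_j):
  r[U,U] = 1 (diagonal).
  r[U,V] = 2.25 / (1.5 · 2.63) = 2.25 / 3.9449 = 0.5704
  r[V,V] = 1 (diagonal).

R is symmetric with unit diagonal. Assembling:

R = [[1, 0.5704],
 [0.5704, 1]]


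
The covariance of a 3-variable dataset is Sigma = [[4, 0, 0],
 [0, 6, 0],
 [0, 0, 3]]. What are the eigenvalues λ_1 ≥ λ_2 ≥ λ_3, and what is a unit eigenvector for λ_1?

Step 1 — characteristic polynomial p(λ) = det(λI - Sigma) = λ³ - tr·λ² + c_1·λ - det, where tr = trace, c_1 = sum of the principal 2×2 minors, det = det(Sigma):
  tr = 4 + 6 + 3 = 13,
  c_1 = (4·6 - (0)²) + (4·3 - (0)²) + (6·3 - (0)²) = 24 + 12 + 18 = 54,
  det = 4·(6·3 - (0)²) - (0)·((0)·3 - (0)·(0)) + (0)·((0)·(0) - 6·(0)) = 4·(18) - (0)·(0) + (0)·(0) = 72.
  So p(λ) = λ³ - 13λ² + 54λ - 72.
Step 2 — look for an integer root (rational root theorem: any rational root is an integer divisor of 72). Testing λ = 3:
  p(3) = 27 - 117 + 162 - 72 = 0  ✓
  Dividing out (λ - 3): p(λ) = (λ - 3)(λ² - 10λ + 24).
Step 3 — remaining eigenvalues from the quadratic λ² - 10λ + 24 = 0:
  Δ = 10² - 4·24 = 100 - 96 = 4,  λ = (10 ± √4)/2 = (10 ± 2)/2 = 6 or 4.
  Sorted: λ_1 = 6,  λ_2 = 4,  λ_3 = 3  (check: sum = 13 = tr ✓).

Step 4 — unit eigenvector for λ_1 = 6: v spans the null space of (Sigma - λ_1 I), whose rows are
  r_1 = (-2, 0, 0),  r_2 = (0, 0, 0),  r_3 = (0, 0, -3).
  v is orthogonal to every row, so take v ∝ r_1 × r_3 = ((0)·(-3) - (0)·(0), (0)·(0) - (-2)·(-3), (-2)·(0) - (0)·(0)) = (0, -6, 0).
  Rescale (divide by 6; multiply by -1 so the first nonzero entry is positive): u = (0, 1, 0).
  ||u|| = √((0)² + (1)² + (0)²) = √(1) = 1,  v_1 = u/||u|| ≈ (0, 1, 0) (||v_1|| = 1).

λ_1 = 6,  λ_2 = 4,  λ_3 = 3;  v_1 ≈ (0, 1, 0)
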